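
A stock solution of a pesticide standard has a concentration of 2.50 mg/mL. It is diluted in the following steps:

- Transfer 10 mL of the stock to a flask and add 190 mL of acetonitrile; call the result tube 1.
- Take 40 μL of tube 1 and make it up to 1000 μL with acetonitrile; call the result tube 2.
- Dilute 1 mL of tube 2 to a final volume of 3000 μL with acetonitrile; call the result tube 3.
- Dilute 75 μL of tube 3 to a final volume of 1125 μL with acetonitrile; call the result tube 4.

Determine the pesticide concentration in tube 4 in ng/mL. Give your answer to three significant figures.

Step 1: 10 mL + 190 mL = 200 mL total → factor 200/10 = 20
Step 2: 40 μL brought to 1000 μL → factor 1000/40 = 25
Step 3: 1 mL brought to 3000 μL → factor 3/1 = 3
Step 4: 75 μL brought to 1125 μL → factor 1125/75 = 15
Overall dilution factor = 20 × 25 × 3 × 15 = 22500
Final = 2.50 mg/mL / 22500 = 0.0001111 mg/mL = 111 ng/mL

111 ng/mL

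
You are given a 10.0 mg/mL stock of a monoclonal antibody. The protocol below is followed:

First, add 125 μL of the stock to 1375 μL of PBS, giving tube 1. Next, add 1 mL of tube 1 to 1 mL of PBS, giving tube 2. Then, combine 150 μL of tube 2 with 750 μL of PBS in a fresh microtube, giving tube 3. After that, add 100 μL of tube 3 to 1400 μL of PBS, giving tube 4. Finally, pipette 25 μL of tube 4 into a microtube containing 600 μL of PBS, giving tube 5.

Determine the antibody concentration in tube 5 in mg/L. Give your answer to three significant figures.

0.185 mg/L

Step 1: 125 μL + 1375 μL = 1500 μL total → factor 1500/125 = 12
Step 2: 1 mL + 1 mL = 2 mL total → factor 2/1 = 2
Step 3: 150 μL + 750 μL = 900 μL total → factor 900/150 = 6
Step 4: 100 μL + 1400 μL = 1500 μL total → factor 1500/100 = 15
Step 5: 25 μL + 600 μL = 625 μL total → factor 625/25 = 25
Overall dilution factor = 12 × 2 × 6 × 15 × 25 = 54000
Final = 10.0 mg/mL / 54000 = 0.0001852 mg/mL = 0.185 mg/L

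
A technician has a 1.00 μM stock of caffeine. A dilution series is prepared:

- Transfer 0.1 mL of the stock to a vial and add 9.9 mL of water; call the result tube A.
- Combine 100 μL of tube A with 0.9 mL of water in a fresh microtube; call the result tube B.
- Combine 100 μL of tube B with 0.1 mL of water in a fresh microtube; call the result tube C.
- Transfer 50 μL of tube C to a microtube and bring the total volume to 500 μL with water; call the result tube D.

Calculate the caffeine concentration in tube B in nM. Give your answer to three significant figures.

Step 1: 0.1 mL + 9.9 mL = 10 mL total → factor 10/0.1 = 100
Step 2: 100 μL + 0.9 mL = 1000 μL total → factor 1000/100 = 10
Dilution factor through tube B = 100 × 10 = 1000
[tube B] = 1.00 μM / 1000 = 0.001000 μM = 1.00 nM

1.00 nM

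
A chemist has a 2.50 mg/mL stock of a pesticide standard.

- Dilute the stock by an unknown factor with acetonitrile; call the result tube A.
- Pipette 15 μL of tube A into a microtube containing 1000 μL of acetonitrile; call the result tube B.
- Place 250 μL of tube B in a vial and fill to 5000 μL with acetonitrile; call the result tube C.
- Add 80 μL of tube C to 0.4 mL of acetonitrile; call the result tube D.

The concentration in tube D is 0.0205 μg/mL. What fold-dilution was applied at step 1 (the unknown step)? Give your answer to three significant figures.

Step 1: unknown factor x
Step 2: 15 μL + 1000 μL = 1015 μL total → factor 1015/15 = 67.667
Step 3: 250 μL brought to 5000 μL → factor 5000/250 = 20
Step 4: 80 μL + 0.4 mL = 480 μL total → factor 480/80 = 6
Product of known-step factors = 8120
Overall factor = 2.50 mg/mL / (0.0205 μg/mL) = 1.2195 × 10^5
x = 1.2195 × 10^5 / 8120 = 15.0

15.0-fold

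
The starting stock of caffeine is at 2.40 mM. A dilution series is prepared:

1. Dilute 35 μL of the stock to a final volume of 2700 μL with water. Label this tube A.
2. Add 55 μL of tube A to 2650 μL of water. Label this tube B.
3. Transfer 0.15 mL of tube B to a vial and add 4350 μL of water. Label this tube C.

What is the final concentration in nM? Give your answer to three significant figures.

21.1 nM

Step 1: 35 μL brought to 2700 μL → factor 2700/35 = 77.143
Step 2: 55 μL + 2650 μL = 2705 μL total → factor 2705/55 = 49.182
Step 3: 0.15 mL + 4350 μL = 4.5 mL total → factor 4.5/0.15 = 30
Overall dilution factor = 77.143 × 49.182 × 30 = 1.1382 × 10^5
Final = 2.40 mM / 1.1382 × 10^5 = 2.109 × 10^-5 mM = 21.1 nM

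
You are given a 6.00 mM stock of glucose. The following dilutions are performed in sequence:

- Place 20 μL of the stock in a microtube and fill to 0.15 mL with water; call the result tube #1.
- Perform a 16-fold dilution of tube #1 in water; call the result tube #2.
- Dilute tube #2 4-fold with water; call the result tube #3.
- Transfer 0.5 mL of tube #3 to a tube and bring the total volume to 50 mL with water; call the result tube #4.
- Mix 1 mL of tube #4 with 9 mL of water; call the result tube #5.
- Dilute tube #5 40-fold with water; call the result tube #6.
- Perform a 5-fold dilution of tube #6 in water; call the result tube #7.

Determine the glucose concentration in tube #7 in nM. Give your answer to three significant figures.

0.0625 nM

Step 1: 20 μL brought to 0.15 mL → factor 150/20 = 7.5
Step 2: 16-fold → factor 16
Step 3: 4-fold → factor 4
Step 4: 0.5 mL brought to 50 mL → factor 50/0.5 = 100
Step 5: 1 mL + 9 mL = 10 mL total → factor 10/1 = 10
Step 6: 40-fold → factor 40
Step 7: 5-fold → factor 5
Overall dilution factor = 7.5 × 16 × 4 × 100 × 10 × 40 × 5 = 9.6 × 10^7
Final = 6.00 mM / 9.6 × 10^7 = 6.250 × 10^-8 mM = 0.0625 nM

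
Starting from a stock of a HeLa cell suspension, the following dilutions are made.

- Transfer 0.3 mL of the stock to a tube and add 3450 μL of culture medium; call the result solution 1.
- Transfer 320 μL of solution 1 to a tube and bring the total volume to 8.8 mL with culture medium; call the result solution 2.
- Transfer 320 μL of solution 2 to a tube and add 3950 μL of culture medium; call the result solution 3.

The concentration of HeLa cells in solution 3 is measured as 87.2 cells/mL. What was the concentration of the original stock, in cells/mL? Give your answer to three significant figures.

4.00 × 10^5 cells/mL

Step 1: 0.3 mL + 3450 μL = 3.75 mL total → factor 3.75/0.3 = 12.5
Step 2: 320 μL brought to 8.8 mL → factor 8800/320 = 27.5
Step 3: 320 μL + 3950 μL = 4270 μL total → factor 4270/320 = 13.344
Overall dilution factor = 12.5 × 27.5 × 13.344 = 4586.9
Stock = 87.2 cells/mL × 4586.9 = 4.00 × 10^5 cells/mL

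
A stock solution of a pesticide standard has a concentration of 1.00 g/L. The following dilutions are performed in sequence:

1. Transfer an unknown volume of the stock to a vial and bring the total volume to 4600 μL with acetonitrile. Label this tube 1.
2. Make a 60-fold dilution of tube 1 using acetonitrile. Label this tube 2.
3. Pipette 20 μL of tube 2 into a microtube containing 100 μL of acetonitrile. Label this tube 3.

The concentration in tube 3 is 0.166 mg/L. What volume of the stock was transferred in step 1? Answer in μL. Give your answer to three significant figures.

Step 1: v brought to 4600 μL → factor = 4600 μL/v
Step 2: 60-fold → factor 60
Step 3: 20 μL + 100 μL = 120 μL total → factor 120/20 = 6
Product of known-step factors = 360
Overall factor = 1.00 g/L / (0.166 mg/L) = 6024.1
Step-1 factor = 6024.1 / 360 = 16.734
v = 4600 μL / 16.734 = 275 μL

275 μL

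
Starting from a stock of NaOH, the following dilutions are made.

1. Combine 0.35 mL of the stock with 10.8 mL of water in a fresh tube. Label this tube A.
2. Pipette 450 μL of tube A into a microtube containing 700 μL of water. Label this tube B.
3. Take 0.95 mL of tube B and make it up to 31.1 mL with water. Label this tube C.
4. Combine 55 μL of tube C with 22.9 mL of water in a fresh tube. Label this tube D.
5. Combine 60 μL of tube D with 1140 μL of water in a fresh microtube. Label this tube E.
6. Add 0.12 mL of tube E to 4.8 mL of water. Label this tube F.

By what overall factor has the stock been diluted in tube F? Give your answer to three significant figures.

Step 1: 0.35 mL + 10.8 mL = 11.15 mL total → factor 11.15/0.35 = 31.857
Step 2: 450 μL + 700 μL = 1150 μL total → factor 1150/450 = 2.5556
Step 3: 0.95 mL brought to 31.1 mL → factor 31.1/0.95 = 32.737
Step 4: 55 μL + 22.9 mL = 22955 μL total → factor 22955/55 = 417.36
Step 5: 60 μL + 1140 μL = 1200 μL total → factor 1200/60 = 20
Step 6: 0.12 mL + 4.8 mL = 4.92 mL total → factor 4.92/0.12 = 41
Overall dilution factor = 31.857 × 2.5556 × 32.737 × 417.36 × 20 × 41 = 9.1213 × 10^8

9.12 × 10^8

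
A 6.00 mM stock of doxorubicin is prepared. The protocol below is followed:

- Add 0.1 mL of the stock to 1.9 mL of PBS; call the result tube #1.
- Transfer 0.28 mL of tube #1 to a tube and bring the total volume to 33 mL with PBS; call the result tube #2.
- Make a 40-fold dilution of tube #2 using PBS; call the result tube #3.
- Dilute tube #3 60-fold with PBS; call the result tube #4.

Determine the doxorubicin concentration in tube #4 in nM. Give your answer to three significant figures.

Step 1: 0.1 mL + 1.9 mL = 2 mL total → factor 2/0.1 = 20
Step 2: 0.28 mL brought to 33 mL → factor 33/0.28 = 117.86
Step 3: 40-fold → factor 40
Step 4: 60-fold → factor 60
Overall dilution factor = 20 × 117.86 × 40 × 60 = 5.6571 × 10^6
Final = 6.00 mM / 5.6571 × 10^6 = 1.061 × 10^-6 mM = 1.06 nM

1.06 nM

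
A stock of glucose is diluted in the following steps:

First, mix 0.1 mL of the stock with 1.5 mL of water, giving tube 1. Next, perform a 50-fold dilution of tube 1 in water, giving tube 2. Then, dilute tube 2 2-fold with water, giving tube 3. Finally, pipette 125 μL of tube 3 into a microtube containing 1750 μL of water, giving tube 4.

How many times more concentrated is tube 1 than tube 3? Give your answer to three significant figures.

Step 1: 0.1 mL + 1.5 mL = 1.6 mL total → factor 1.6/0.1 = 16
Step 2: 50-fold → factor 50
Step 3: 2-fold → factor 2
Dilution factor to tube 1 = 16; to tube 3 = 1600
[tube 1]/[tube 3] = (factor to tube 3)/(factor to tube 1) = 1600/16 = 100

100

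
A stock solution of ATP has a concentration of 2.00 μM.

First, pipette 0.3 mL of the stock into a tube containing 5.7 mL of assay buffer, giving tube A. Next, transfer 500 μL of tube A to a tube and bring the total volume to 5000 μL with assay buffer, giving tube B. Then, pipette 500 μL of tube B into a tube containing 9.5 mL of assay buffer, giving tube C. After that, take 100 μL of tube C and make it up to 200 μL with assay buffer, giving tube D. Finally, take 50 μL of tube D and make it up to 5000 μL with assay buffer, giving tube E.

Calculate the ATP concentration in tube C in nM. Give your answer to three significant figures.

Step 1: 0.3 mL + 5.7 mL = 6 mL total → factor 6/0.3 = 20
Step 2: 500 μL brought to 5000 μL → factor 5000/500 = 10
Step 3: 500 μL + 9.5 mL = 10000 μL total → factor 10000/500 = 20
Dilution factor through tube C = 20 × 10 × 20 = 4000
[tube C] = 2.00 μM / 4000 = 0.0005000 μM = 0.500 nM

0.500 nM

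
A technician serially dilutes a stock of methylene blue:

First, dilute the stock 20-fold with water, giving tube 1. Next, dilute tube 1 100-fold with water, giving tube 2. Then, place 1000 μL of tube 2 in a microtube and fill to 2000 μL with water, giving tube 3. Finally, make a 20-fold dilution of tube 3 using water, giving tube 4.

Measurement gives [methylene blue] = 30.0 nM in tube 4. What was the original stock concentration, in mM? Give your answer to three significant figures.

Step 1: 20-fold → factor 20
Step 2: 100-fold → factor 100
Step 3: 1000 μL brought to 2000 μL → factor 2000/1000 = 2
Step 4: 20-fold → factor 20
Overall dilution factor = 20 × 100 × 2 × 20 = 80000
Stock = 30.0 nM × 80000 = 2.400 × 10^6 nM = 2.40 mM

2.40 mM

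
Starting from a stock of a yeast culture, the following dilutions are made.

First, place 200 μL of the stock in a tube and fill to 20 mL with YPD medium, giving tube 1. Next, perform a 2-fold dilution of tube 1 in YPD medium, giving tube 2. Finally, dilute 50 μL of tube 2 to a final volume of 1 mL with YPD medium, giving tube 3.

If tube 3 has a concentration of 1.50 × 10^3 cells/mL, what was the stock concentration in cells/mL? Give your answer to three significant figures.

Step 1: 200 μL brought to 20 mL → factor 20000/200 = 100
Step 2: 2-fold → factor 2
Step 3: 50 μL brought to 1 mL → factor 1000/50 = 20
Overall dilution factor = 100 × 2 × 20 = 4000
Stock = 1.50 × 10^3 cells/mL × 4000 = 6.00 × 10^6 cells/mL

6.00 × 10^6 cells/mL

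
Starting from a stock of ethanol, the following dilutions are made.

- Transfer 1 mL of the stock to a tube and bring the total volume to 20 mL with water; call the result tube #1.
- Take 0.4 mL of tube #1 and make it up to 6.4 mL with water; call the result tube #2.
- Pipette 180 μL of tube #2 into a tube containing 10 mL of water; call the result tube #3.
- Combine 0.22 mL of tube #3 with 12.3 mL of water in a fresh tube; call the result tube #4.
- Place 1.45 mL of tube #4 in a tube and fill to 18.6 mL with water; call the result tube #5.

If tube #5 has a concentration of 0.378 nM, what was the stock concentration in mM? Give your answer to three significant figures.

Step 1: 1 mL brought to 20 mL → factor 20/1 = 20
Step 2: 0.4 mL brought to 6.4 mL → factor 6.4/0.4 = 16
Step 3: 180 μL + 10 mL = 10180 μL total → factor 10180/180 = 56.556
Step 4: 0.22 mL + 12.3 mL = 12.52 mL total → factor 12.52/0.22 = 56.909
Step 5: 1.45 mL brought to 18.6 mL → factor 18.6/1.45 = 12.828
Overall dilution factor = 20 × 16 × 56.556 × 56.909 × 12.828 = 1.3211 × 10^7
Stock = 0.378 nM × 1.3211 × 10^7 = 4.994 × 10^6 nM = 4.99 mM

4.99 mM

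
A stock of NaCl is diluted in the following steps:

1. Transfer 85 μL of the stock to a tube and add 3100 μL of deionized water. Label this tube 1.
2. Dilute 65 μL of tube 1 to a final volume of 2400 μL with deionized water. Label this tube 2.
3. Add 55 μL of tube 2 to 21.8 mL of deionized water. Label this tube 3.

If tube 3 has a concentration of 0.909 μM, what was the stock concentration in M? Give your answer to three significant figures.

Step 1: 85 μL + 3100 μL = 3185 μL total → factor 3185/85 = 37.471
Step 2: 65 μL brought to 2400 μL → factor 2400/65 = 36.923
Step 3: 55 μL + 21.8 mL = 21855 μL total → factor 21855/55 = 397.36
Overall dilution factor = 37.471 × 36.923 × 397.36 = 5.4976 × 10^5
Stock = 0.909 μM × 5.4976 × 10^5 = 4.997 × 10^5 μM = 0.500 M

0.500 M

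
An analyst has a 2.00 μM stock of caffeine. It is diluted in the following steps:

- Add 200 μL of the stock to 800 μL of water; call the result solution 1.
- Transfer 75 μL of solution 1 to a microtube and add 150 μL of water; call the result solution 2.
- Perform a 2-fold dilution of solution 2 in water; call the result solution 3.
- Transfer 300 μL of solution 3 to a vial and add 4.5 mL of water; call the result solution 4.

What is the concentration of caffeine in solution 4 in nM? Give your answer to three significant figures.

4.17 nM

Step 1: 200 μL + 800 μL = 1000 μL total → factor 1000/200 = 5
Step 2: 75 μL + 150 μL = 225 μL total → factor 225/75 = 3
Step 3: 2-fold → factor 2
Step 4: 300 μL + 4.5 mL = 4800 μL total → factor 4800/300 = 16
Overall dilution factor = 5 × 3 × 2 × 16 = 480
Final = 2.00 μM / 480 = 0.004167 μM = 4.17 nM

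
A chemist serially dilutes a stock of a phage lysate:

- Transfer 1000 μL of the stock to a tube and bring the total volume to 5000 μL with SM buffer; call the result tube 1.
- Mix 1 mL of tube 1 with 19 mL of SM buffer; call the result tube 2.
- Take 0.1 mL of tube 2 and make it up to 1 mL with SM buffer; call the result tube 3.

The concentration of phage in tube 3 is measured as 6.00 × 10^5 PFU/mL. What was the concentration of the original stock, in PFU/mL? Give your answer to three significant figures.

6.00 × 10^8 PFU/mL

Step 1: 1000 μL brought to 5000 μL → factor 5000/1000 = 5
Step 2: 1 mL + 19 mL = 20 mL total → factor 20/1 = 20
Step 3: 0.1 mL brought to 1 mL → factor 1/0.1 = 10
Overall dilution factor = 5 × 20 × 10 = 1000
Stock = 6.00 × 10^5 PFU/mL × 1000 = 6.00 × 10^8 PFU/mL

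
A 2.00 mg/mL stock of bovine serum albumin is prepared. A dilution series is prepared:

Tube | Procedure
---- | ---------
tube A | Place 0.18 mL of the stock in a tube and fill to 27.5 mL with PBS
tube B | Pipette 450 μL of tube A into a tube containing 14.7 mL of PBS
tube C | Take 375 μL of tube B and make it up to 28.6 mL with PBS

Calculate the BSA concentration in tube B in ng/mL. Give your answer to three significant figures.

Step 1: 0.18 mL brought to 27.5 mL → factor 27.5/0.18 = 152.78
Step 2: 450 μL + 14.7 mL = 15150 μL total → factor 15150/450 = 33.667
Dilution factor through tube B = 152.78 × 33.667 = 5143.5
[tube B] = 2.00 mg/mL / 5143.5 = 0.0003888 mg/mL = 389 ng/mL

389 ng/mL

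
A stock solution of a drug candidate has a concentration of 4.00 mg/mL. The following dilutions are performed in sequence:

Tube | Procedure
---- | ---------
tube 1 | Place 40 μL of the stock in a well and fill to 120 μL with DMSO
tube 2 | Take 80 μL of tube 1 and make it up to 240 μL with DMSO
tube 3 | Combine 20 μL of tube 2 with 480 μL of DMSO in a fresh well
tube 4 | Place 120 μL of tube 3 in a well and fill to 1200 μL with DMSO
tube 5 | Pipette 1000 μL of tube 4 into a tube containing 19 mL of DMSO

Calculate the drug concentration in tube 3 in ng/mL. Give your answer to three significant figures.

1.78 × 10^4 ng/mL

Step 1: 40 μL brought to 120 μL → factor 120/40 = 3
Step 2: 80 μL brought to 240 μL → factor 240/80 = 3
Step 3: 20 μL + 480 μL = 500 μL total → factor 500/20 = 25
Dilution factor through tube 3 = 3 × 3 × 25 = 225
[tube 3] = 4.00 mg/mL / 225 = 0.01778 mg/mL = 1.78 × 10^4 ng/mL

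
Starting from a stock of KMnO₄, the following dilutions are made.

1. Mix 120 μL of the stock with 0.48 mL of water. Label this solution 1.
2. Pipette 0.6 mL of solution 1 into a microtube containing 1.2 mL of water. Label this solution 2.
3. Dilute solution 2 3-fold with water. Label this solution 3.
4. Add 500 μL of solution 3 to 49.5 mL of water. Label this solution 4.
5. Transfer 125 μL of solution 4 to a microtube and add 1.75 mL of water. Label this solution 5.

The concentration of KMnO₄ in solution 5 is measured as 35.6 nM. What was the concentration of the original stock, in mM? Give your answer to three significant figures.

Step 1: 120 μL + 0.48 mL = 600 μL total → factor 600/120 = 5
Step 2: 0.6 mL + 1.2 mL = 1.8 mL total → factor 1.8/0.6 = 3
Step 3: 3-fold → factor 3
Step 4: 500 μL + 49.5 mL = 50000 μL total → factor 50000/500 = 100
Step 5: 125 μL + 1.75 mL = 1875 μL total → factor 1875/125 = 15
Overall dilution factor = 5 × 3 × 3 × 100 × 15 = 67500
Stock = 35.6 nM × 67500 = 2.403 × 10^6 nM = 2.40 mM

2.40 mM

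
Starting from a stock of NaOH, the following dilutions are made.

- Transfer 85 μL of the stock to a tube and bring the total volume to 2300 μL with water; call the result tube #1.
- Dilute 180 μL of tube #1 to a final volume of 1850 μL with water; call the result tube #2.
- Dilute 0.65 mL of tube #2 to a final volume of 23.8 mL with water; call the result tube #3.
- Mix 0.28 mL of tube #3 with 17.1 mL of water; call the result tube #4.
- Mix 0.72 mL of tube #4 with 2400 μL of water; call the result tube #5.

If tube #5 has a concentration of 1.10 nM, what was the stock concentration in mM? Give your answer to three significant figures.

Step 1: 85 μL brought to 2300 μL → factor 2300/85 = 27.059
Step 2: 180 μL brought to 1850 μL → factor 1850/180 = 10.278
Step 3: 0.65 mL brought to 23.8 mL → factor 23.8/0.65 = 36.615
Step 4: 0.28 mL + 17.1 mL = 17.38 mL total → factor 17.38/0.28 = 62.071
Step 5: 0.72 mL + 2400 μL = 3.12 mL total → factor 3.12/0.72 = 4.3333
Overall dilution factor = 27.059 × 10.278 × 36.615 × 62.071 × 4.3333 = 2.739 × 10^6
Stock = 1.10 nM × 2.739 × 10^6 = 3.013 × 10^6 nM = 3.01 mM

3.01 mM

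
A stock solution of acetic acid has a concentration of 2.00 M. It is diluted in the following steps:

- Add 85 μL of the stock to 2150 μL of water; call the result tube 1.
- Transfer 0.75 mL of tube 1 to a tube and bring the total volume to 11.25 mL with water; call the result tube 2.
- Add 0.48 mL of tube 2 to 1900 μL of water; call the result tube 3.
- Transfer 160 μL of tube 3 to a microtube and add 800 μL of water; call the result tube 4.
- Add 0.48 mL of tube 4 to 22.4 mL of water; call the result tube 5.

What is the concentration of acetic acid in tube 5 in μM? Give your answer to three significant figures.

3.58 μM

Step 1: 85 μL + 2150 μL = 2235 μL total → factor 2235/85 = 26.294
Step 2: 0.75 mL brought to 11.25 mL → factor 11.25/0.75 = 15
Step 3: 0.48 mL + 1900 μL = 2.38 mL total → factor 2.38/0.48 = 4.9583
Step 4: 160 μL + 800 μL = 960 μL total → factor 960/160 = 6
Step 5: 0.48 mL + 22.4 mL = 22.88 mL total → factor 22.88/0.48 = 47.667
Overall dilution factor = 26.294 × 15 × 4.9583 × 6 × 47.667 = 5.5931 × 10^5
Final = 2.00 M / 5.5931 × 10^5 = 3.576 × 10^-6 M = 3.58 μM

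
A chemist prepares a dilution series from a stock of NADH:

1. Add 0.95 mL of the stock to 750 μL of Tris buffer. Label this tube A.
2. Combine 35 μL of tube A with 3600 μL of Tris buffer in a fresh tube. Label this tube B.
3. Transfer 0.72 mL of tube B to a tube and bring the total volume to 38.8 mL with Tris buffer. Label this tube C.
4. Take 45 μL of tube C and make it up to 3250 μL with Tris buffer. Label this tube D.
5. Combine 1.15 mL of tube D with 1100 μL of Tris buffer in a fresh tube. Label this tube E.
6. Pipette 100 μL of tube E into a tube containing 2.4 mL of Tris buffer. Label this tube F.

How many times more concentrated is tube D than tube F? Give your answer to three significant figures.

48.9

Step 1: 0.95 mL + 750 μL = 1.7 mL total → factor 1.7/0.95 = 1.7895
Step 2: 35 μL + 3600 μL = 3635 μL total → factor 3635/35 = 103.86
Step 3: 0.72 mL brought to 38.8 mL → factor 38.8/0.72 = 53.889
Step 4: 45 μL brought to 3250 μL → factor 3250/45 = 72.222
Step 5: 1.15 mL + 1100 μL = 2.25 mL total → factor 2.25/1.15 = 1.9565
Step 6: 100 μL + 2.4 mL = 2500 μL total → factor 2500/100 = 25
Dilution factor to tube D = 7.2332 × 10^5; to tube F = 3.538 × 10^7
[tube D]/[tube F] = (factor to tube F)/(factor to tube D) = 3.538 × 10^7/7.2332 × 10^5 = 48.9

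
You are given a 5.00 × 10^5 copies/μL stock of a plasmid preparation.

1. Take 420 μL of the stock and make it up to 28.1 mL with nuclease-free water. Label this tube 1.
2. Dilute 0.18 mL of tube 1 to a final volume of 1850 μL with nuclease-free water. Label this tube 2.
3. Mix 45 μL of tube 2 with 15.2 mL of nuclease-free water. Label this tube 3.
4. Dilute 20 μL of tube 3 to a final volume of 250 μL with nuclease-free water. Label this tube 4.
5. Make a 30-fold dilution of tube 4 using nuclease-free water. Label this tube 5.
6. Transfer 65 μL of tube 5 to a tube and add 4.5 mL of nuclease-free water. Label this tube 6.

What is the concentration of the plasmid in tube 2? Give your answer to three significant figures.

Step 1: 420 μL brought to 28.1 mL → factor 28100/420 = 66.905
Step 2: 0.18 mL brought to 1850 μL → factor 1.85/0.18 = 10.278
Dilution factor through tube 2 = 66.905 × 10.278 = 687.63
[tube 2] = 5.00 × 10^5 copies/μL / 687.63 = 727 copies/μL

727 copies/μL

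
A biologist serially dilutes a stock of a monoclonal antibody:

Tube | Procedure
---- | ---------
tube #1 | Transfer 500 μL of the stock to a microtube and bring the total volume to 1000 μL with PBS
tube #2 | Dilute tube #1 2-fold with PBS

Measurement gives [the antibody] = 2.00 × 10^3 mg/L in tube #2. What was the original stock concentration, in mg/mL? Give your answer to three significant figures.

8.00 mg/mL

Step 1: 500 μL brought to 1000 μL → factor 1000/500 = 2
Step 2: 2-fold → factor 2
Overall dilution factor = 2 × 2 = 4
Stock = 2.00 × 10^3 mg/L × 4 = 8000 mg/L = 8.00 mg/mL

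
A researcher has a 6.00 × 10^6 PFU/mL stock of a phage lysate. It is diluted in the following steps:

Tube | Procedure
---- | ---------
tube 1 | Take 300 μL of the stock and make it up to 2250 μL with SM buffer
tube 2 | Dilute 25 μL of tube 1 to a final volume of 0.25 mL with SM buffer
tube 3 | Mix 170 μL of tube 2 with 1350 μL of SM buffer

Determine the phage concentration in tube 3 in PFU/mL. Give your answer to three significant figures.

8.95 × 10^3 PFU/mL

Step 1: 300 μL brought to 2250 μL → factor 2250/300 = 7.5
Step 2: 25 μL brought to 0.25 mL → factor 250/25 = 10
Step 3: 170 μL + 1350 μL = 1520 μL total → factor 1520/170 = 8.9412
Overall dilution factor = 7.5 × 10 × 8.9412 = 670.59
Final = 6.00 × 10^6 PFU/mL / 670.59 = 8.95 × 10^3 PFU/mL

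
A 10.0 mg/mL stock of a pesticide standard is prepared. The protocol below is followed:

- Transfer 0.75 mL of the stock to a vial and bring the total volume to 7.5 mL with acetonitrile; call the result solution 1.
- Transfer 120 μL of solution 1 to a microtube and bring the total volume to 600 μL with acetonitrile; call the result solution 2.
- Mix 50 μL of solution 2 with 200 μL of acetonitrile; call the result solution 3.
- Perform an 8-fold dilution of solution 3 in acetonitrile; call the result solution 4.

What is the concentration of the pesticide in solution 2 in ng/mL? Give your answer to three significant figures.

Step 1: 0.75 mL brought to 7.5 mL → factor 7.5/0.75 = 10
Step 2: 120 μL brought to 600 μL → factor 600/120 = 5
Dilution factor through solution 2 = 10 × 5 = 50
[solution 2] = 10.0 mg/mL / 50 = 0.2000 mg/mL = 2.00 × 10^5 ng/mL

2.00 × 10^5 ng/mL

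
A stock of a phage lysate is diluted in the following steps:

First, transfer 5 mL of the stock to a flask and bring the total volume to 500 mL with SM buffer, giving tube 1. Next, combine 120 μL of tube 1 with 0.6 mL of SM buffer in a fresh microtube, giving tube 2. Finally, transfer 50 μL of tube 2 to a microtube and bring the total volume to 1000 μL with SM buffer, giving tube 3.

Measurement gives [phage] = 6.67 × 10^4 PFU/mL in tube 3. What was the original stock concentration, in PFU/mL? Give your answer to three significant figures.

Step 1: 5 mL brought to 500 mL → factor 500/5 = 100
Step 2: 120 μL + 0.6 mL = 720 μL total → factor 720/120 = 6
Step 3: 50 μL brought to 1000 μL → factor 1000/50 = 20
Overall dilution factor = 100 × 6 × 20 = 12000
Stock = 6.67 × 10^4 PFU/mL × 12000 = 8.00 × 10^8 PFU/mL

8.00 × 10^8 PFU/mL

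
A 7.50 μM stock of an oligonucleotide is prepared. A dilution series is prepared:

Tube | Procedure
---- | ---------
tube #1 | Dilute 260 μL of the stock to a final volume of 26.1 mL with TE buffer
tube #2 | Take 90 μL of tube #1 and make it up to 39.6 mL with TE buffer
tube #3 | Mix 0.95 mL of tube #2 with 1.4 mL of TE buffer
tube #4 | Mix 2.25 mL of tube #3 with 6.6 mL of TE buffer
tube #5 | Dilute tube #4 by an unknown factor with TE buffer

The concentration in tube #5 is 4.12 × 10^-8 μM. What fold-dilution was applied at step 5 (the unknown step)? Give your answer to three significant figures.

424-fold

Step 1: 260 μL brought to 26.1 mL → factor 26100/260 = 100.38
Step 2: 90 μL brought to 39.6 mL → factor 39600/90 = 440
Step 3: 0.95 mL + 1.4 mL = 2.35 mL total → factor 2.35/0.95 = 2.4737
Step 4: 2.25 mL + 6.6 mL = 8.85 mL total → factor 8.85/2.25 = 3.9333
Step 5: unknown factor x
Product of known-step factors = 4.2976 × 10^5
Overall factor = 7.50 μM / (4.12 × 10^-8 μM) = 1.8204 × 10^8
x = 1.8204 × 10^8 / 4.2976 × 10^5 = 424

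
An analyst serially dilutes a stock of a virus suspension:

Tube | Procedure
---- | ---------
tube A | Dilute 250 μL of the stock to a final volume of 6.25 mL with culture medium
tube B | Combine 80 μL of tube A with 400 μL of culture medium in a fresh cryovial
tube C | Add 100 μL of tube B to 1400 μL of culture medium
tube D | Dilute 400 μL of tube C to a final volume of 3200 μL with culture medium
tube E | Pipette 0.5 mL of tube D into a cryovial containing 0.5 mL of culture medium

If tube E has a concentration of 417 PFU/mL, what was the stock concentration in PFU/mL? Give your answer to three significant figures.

Step 1: 250 μL brought to 6.25 mL → factor 6250/250 = 25
Step 2: 80 μL + 400 μL = 480 μL total → factor 480/80 = 6
Step 3: 100 μL + 1400 μL = 1500 μL total → factor 1500/100 = 15
Step 4: 400 μL brought to 3200 μL → factor 3200/400 = 8
Step 5: 0.5 mL + 0.5 mL = 1 mL total → factor 1/0.5 = 2
Overall dilution factor = 25 × 6 × 15 × 8 × 2 = 36000
Stock = 417 PFU/mL × 36000 = 1.50 × 10^7 PFU/mL

1.50 × 10^7 PFU/mL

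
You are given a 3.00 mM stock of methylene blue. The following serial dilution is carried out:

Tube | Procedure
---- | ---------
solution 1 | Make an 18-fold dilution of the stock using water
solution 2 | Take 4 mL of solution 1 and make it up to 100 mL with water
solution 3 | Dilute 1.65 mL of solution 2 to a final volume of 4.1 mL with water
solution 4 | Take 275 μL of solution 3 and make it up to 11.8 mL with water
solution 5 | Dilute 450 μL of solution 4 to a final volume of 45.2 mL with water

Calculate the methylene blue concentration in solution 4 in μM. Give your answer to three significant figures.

Step 1: 18-fold → factor 18
Step 2: 4 mL brought to 100 mL → factor 100/4 = 25
Step 3: 1.65 mL brought to 4.1 mL → factor 4.1/1.65 = 2.4848
Step 4: 275 μL brought to 11.8 mL → factor 11800/275 = 42.909
Dilution factor through solution 4 = 18 × 25 × 2.4848 × 42.909 = 47980
[solution 4] = 3.00 mM / 47980 = 6.253 × 10^-5 mM = 0.0625 μM

0.0625 μM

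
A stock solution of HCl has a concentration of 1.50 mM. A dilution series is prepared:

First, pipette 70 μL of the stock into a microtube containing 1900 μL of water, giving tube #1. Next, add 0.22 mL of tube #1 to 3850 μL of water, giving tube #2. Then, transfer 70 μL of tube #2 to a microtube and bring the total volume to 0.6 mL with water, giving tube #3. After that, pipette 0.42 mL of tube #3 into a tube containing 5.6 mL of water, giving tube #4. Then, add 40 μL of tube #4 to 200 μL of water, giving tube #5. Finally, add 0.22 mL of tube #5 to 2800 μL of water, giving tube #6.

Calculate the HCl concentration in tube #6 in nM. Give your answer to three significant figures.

0.285 nM

Step 1: 70 μL + 1900 μL = 1970 μL total → factor 1970/70 = 28.143
Step 2: 0.22 mL + 3850 μL = 4.07 mL total → factor 4.07/0.22 = 18.5
Step 3: 70 μL brought to 0.6 mL → factor 600/70 = 8.5714
Step 4: 0.42 mL + 5.6 mL = 6.02 mL total → factor 6.02/0.42 = 14.333
Step 5: 40 μL + 200 μL = 240 μL total → factor 240/40 = 6
Step 6: 0.22 mL + 2800 μL = 3.02 mL total → factor 3.02/0.22 = 13.727
Dilution factor through tube #6 = 28.143 × 18.5 × 8.5714 × 14.333 × 6 × 13.727 = 5.2684 × 10^6
[tube #6] = 1.50 mM / 5.2684 × 10^6 = 2.847 × 10^-7 mM = 0.285 nM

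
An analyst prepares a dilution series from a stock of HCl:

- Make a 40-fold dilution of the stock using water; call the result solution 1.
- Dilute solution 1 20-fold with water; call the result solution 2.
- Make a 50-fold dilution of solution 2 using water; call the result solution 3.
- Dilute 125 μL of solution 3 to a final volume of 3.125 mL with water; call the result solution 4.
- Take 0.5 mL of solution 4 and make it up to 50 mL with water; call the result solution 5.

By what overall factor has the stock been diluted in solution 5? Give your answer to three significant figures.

Step 1: 40-fold → factor 40
Step 2: 20-fold → factor 20
Step 3: 50-fold → factor 50
Step 4: 125 μL brought to 3.125 mL → factor 3125/125 = 25
Step 5: 0.5 mL brought to 50 mL → factor 50/0.5 = 100
Overall dilution factor = 40 × 20 × 50 × 25 × 100 = 1 × 10^8

1.00 × 10^8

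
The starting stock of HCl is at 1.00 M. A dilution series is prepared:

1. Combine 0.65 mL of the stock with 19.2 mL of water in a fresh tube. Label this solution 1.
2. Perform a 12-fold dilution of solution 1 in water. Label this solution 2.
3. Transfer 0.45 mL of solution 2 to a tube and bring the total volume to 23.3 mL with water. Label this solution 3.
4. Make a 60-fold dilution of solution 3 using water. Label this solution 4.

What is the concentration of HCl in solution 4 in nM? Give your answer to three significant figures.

878 nM

Step 1: 0.65 mL + 19.2 mL = 19.85 mL total → factor 19.85/0.65 = 30.538
Step 2: 12-fold → factor 12
Step 3: 0.45 mL brought to 23.3 mL → factor 23.3/0.45 = 51.778
Step 4: 60-fold → factor 60
Overall dilution factor = 30.538 × 12 × 51.778 × 60 = 1.1385 × 10^6
Final = 1.00 M / 1.1385 × 10^6 = 8.784 × 10^-7 M = 878 nM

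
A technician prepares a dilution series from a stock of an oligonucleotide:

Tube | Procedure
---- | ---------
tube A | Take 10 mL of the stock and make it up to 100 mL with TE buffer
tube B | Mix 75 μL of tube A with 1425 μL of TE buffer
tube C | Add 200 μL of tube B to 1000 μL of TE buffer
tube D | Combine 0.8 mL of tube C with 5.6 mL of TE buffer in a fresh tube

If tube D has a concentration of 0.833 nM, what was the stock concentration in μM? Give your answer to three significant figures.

Step 1: 10 mL brought to 100 mL → factor 100/10 = 10
Step 2: 75 μL + 1425 μL = 1500 μL total → factor 1500/75 = 20
Step 3: 200 μL + 1000 μL = 1200 μL total → factor 1200/200 = 6
Step 4: 0.8 mL + 5.6 mL = 6.4 mL total → factor 6.4/0.8 = 8
Overall dilution factor = 10 × 20 × 6 × 8 = 9600
Stock = 0.833 nM × 9600 = 7997 nM = 8.00 μM

8.00 μM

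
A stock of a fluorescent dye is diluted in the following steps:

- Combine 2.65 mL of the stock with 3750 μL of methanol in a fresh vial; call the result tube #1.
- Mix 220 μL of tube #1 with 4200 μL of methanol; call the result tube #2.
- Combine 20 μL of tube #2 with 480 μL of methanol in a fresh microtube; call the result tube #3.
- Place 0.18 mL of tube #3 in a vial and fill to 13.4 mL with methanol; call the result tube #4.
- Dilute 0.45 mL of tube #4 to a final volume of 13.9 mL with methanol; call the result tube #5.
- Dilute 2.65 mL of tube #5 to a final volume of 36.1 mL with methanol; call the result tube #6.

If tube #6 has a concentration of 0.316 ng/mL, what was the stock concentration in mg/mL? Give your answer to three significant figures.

12.0 mg/mL

Step 1: 2.65 mL + 3750 μL = 6.4 mL total → factor 6.4/2.65 = 2.4151
Step 2: 220 μL + 4200 μL = 4420 μL total → factor 4420/220 = 20.091
Step 3: 20 μL + 480 μL = 500 μL total → factor 500/20 = 25
Step 4: 0.18 mL brought to 13.4 mL → factor 13.4/0.18 = 74.444
Step 5: 0.45 mL brought to 13.9 mL → factor 13.9/0.45 = 30.889
Step 6: 2.65 mL brought to 36.1 mL → factor 36.1/2.65 = 13.623
Overall dilution factor = 2.4151 × 20.091 × 25 × 74.444 × 30.889 × 13.623 = 3.7999 × 10^7
Stock = 0.316 ng/mL × 3.7999 × 10^7 = 1.201 × 10^7 ng/mL = 12.0 mg/mL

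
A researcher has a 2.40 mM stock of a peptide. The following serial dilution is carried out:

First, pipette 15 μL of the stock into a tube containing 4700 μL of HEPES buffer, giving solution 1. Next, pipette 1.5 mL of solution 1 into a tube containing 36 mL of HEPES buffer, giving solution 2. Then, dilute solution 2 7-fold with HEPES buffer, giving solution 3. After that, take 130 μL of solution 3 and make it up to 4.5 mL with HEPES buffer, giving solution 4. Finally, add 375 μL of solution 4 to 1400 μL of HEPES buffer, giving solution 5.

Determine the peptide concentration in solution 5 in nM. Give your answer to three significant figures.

0.266 nM

Step 1: 15 μL + 4700 μL = 4715 μL total → factor 4715/15 = 314.33
Step 2: 1.5 mL + 36 mL = 37.5 mL total → factor 37.5/1.5 = 25
Step 3: 7-fold → factor 7
Step 4: 130 μL brought to 4.5 mL → factor 4500/130 = 34.615
Step 5: 375 μL + 1400 μL = 1775 μL total → factor 1775/375 = 4.7333
Overall dilution factor = 314.33 × 25 × 7 × 34.615 × 4.7333 = 9.0129 × 10^6
Final = 2.40 mM / 9.0129 × 10^6 = 2.663 × 10^-7 mM = 0.266 nM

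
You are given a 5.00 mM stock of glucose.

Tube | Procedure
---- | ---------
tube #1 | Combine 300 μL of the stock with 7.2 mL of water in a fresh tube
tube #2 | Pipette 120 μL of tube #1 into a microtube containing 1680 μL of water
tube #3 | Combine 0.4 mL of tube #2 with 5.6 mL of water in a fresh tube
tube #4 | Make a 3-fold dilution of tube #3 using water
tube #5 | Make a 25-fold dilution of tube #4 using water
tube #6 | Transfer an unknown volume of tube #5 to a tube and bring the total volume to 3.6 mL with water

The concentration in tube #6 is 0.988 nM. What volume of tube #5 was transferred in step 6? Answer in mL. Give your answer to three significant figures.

Step 1: 300 μL + 7.2 mL = 7500 μL total → factor 7500/300 = 25
Step 2: 120 μL + 1680 μL = 1800 μL total → factor 1800/120 = 15
Step 3: 0.4 mL + 5.6 mL = 6 mL total → factor 6/0.4 = 15
Step 4: 3-fold → factor 3
Step 5: 25-fold → factor 25
Step 6: v brought to 3.6 mL → factor = 3.6 mL/v
Product of known-step factors = 4.2188 × 10^5
Overall factor = 5.00 mM / (0.988 nM) = 5.0607 × 10^6
Step-6 factor = 5.0607 × 10^6 / 4.2188 × 10^5 = 11.996
v = 3.6 mL / 11.996 = 0.300 mL

0.300 mL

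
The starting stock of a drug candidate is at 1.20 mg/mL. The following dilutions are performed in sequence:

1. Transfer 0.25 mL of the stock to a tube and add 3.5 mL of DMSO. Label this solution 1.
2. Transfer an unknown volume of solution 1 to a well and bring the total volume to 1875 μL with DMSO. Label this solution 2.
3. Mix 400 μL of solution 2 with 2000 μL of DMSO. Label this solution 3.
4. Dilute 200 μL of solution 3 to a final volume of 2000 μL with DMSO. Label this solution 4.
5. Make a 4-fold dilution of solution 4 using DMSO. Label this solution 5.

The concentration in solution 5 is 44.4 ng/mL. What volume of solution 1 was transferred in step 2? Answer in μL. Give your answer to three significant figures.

Step 1: 0.25 mL + 3.5 mL = 3.75 mL total → factor 3.75/0.25 = 15
Step 2: v brought to 1875 μL → factor = 1875 μL/v
Step 3: 400 μL + 2000 μL = 2400 μL total → factor 2400/400 = 6
Step 4: 200 μL brought to 2000 μL → factor 2000/200 = 10
Step 5: 4-fold → factor 4
Product of known-step factors = 3600
Overall factor = 1.20 mg/mL / (44.4 ng/mL) = 27027
Step-2 factor = 27027 / 3600 = 7.5075
v = 1875 μL / 7.5075 = 250 μL

250 μL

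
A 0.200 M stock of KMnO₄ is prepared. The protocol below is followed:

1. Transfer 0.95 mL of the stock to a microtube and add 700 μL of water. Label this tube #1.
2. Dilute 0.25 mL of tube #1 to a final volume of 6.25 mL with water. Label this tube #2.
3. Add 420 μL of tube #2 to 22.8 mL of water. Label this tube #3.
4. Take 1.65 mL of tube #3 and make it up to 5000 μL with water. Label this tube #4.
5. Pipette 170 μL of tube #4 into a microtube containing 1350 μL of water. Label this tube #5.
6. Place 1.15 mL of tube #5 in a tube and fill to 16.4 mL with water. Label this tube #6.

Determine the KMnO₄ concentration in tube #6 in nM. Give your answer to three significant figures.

Step 1: 0.95 mL + 700 μL = 1.65 mL total → factor 1.65/0.95 = 1.7368
Step 2: 0.25 mL brought to 6.25 mL → factor 6.25/0.25 = 25
Step 3: 420 μL + 22.8 mL = 23220 μL total → factor 23220/420 = 55.286
Step 4: 1.65 mL brought to 5000 μL → factor 5/1.65 = 3.0303
Step 5: 170 μL + 1350 μL = 1520 μL total → factor 1520/170 = 8.9412
Step 6: 1.15 mL brought to 16.4 mL → factor 16.4/1.15 = 14.261
Overall dilution factor = 1.7368 × 25 × 55.286 × 3.0303 × 8.9412 × 14.261 = 9.2756 × 10^5
Final = 0.200 M / 9.2756 × 10^5 = 2.156 × 10^-7 M = 216 nM

216 nM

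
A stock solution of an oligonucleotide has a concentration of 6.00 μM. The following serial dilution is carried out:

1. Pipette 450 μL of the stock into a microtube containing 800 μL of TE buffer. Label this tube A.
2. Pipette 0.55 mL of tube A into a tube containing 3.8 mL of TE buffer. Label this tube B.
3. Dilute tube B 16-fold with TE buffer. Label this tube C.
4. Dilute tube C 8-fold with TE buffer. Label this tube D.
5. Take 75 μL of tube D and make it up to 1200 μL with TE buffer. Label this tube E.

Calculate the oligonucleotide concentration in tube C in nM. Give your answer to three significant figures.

17.1 nM

Step 1: 450 μL + 800 μL = 1250 μL total → factor 1250/450 = 2.7778
Step 2: 0.55 mL + 3.8 mL = 4.35 mL total → factor 4.35/0.55 = 7.9091
Step 3: 16-fold → factor 16
Dilution factor through tube C = 2.7778 × 7.9091 × 16 = 351.52
[tube C] = 6.00 μM / 351.52 = 0.01707 μM = 17.1 nM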